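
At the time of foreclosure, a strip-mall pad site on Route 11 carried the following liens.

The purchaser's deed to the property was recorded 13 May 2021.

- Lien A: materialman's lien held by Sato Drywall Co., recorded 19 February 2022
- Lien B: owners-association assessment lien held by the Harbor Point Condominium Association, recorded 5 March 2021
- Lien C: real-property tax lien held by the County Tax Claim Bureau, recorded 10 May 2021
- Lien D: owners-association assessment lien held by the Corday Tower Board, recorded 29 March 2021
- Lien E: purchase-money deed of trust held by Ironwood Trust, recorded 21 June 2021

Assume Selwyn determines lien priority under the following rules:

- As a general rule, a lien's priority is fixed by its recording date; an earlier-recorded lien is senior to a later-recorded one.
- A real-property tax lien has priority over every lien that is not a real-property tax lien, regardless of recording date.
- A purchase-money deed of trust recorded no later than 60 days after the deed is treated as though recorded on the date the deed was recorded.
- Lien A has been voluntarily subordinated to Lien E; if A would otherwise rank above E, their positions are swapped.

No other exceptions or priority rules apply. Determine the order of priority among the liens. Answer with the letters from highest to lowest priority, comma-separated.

Effective dates: E's effective date is the deed date, 13 May 2021.
C is a real-property tax lien, so it outranks all other liens regardless of date.
Ordering the rest by effective date: B (5 March 2021), D (29 March 2021), E (13 May 2021), A (19 February 2022).
A is already junior to E, so the subordination agreement changes nothing.

C, B, D, E, A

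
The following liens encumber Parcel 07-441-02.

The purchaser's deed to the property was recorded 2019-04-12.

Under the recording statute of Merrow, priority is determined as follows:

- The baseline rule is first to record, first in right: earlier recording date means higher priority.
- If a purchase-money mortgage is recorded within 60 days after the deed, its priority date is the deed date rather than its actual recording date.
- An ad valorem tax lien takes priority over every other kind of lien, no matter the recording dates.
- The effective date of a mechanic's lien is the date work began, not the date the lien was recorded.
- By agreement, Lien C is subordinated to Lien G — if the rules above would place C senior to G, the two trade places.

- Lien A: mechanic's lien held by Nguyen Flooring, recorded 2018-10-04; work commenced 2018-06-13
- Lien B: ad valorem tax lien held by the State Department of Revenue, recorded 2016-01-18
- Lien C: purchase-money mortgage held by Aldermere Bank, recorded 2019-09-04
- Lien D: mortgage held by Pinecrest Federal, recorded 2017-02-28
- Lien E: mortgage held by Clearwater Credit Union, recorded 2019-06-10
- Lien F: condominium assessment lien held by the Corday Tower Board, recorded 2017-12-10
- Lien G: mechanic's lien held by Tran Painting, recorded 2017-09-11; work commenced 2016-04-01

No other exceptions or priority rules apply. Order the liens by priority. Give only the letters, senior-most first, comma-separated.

First, effective dates: A is treated as recorded 2018-06-13, the work-commencement date; C was recorded 145 days after the deed — beyond 60 days — so no relation-back applies; G is treated as recorded 2016-04-01, the work-commencement date.
As an ad valorem tax lien, B is senior to every other lien.
Remaining liens by effective date: G (2016-04-01), D (2017-02-28), F (2017-12-10), A (2018-06-13), E (2019-06-10), C (2019-09-04).
C is already junior to G, so the subordination agreement changes nothing.

B, G, D, F, A, E, C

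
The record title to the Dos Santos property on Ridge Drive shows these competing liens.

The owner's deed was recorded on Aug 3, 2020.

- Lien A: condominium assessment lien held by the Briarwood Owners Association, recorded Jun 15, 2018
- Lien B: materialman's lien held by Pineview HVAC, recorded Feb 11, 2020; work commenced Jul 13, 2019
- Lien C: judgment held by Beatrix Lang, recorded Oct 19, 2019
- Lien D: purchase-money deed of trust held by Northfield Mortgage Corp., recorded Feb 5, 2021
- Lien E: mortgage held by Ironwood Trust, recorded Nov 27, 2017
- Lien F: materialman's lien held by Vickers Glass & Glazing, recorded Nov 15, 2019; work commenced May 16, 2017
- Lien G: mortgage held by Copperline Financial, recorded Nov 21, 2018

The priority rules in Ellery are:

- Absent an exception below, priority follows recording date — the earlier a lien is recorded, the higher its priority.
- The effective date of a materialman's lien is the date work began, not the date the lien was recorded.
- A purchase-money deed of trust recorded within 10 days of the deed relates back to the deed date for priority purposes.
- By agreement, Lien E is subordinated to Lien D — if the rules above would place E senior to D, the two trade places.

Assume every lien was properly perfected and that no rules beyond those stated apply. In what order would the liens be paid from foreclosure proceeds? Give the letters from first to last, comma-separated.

Effective dates: B is treated as recorded Jul 13, 2019, the work-commencement date; D was recorded 186 days after the deed — beyond 10 days — so no relation-back applies; F is treated as recorded May 16, 2017, the work-commencement date.
Ordering by effective date: F (May 16, 2017), E (Nov 27, 2017), A (Jun 15, 2018), G (Nov 21, 2018), B (Jul 13, 2019), C (Oct 19, 2019), D (Feb 5, 2021).
E is senior to D before the subordination, so the two trade places.

F, D, A, G, B, C, E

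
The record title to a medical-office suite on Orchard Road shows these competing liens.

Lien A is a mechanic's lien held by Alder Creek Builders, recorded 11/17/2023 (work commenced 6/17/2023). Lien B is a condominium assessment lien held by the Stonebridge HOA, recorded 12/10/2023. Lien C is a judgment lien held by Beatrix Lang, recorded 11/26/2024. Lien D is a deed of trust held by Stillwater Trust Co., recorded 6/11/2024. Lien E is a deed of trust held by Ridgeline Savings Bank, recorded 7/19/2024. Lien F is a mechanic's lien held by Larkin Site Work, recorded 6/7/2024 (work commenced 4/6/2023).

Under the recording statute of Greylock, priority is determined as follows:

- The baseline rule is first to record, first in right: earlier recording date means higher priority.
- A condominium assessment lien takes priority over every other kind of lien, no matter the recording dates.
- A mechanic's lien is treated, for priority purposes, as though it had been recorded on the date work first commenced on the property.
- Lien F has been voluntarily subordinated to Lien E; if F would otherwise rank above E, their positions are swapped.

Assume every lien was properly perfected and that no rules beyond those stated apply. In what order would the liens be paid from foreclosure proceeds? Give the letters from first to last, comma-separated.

B, E, A, D, F, C

Effective dates: A is treated as recorded 6/17/2023, the work-commencement date; F is treated as recorded 4/6/2023, the work-commencement date.
B is a condominium assessment lien, so it outranks all other liens regardless of date.
The other liens, earliest effective date first: F (4/6/2023), A (6/17/2023), D (6/11/2024), E (7/19/2024), C (11/26/2024).
The subordination applies — F was senior to E — so F and E swap.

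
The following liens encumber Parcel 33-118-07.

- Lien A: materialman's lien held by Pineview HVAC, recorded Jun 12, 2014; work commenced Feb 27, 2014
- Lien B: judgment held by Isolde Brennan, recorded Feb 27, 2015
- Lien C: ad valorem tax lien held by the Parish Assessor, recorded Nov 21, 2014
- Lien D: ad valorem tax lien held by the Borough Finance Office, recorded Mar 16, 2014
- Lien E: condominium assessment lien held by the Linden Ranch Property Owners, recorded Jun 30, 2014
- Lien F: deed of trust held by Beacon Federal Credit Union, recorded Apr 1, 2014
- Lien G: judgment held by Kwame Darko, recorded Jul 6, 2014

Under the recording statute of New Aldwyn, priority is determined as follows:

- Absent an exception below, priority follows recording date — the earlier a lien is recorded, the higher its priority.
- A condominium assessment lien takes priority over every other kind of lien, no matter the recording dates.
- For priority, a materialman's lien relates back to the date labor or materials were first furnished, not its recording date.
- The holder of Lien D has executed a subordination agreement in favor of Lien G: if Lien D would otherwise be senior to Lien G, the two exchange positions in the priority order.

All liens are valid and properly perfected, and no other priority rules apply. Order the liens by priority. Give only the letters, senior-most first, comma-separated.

E, A, G, F, D, C, B

Adjusting effective dates: A's effective date is Feb 27, 2014, when work began.
As a condominium assessment lien, E is senior to every other lien.
The other liens, earliest effective date first: A (Feb 27, 2014), D (Mar 16, 2014), F (Apr 1, 2014), G (Jul 6, 2014), C (Nov 21, 2014), B (Feb 27, 2015).
Because D would otherwise rank above G, the subordination swaps them.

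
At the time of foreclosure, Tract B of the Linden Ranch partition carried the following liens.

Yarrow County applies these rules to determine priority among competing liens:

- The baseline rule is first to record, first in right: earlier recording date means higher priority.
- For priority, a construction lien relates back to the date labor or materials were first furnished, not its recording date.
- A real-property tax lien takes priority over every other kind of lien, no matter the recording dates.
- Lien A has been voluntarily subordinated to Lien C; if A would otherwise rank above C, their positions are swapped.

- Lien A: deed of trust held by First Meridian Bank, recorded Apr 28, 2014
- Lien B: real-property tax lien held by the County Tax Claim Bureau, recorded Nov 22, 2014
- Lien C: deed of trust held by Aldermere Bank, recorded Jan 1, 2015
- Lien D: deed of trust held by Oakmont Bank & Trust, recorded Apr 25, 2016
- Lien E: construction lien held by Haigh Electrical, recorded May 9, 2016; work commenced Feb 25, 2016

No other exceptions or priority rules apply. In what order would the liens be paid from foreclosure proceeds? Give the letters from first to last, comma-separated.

Effective dates after the stated exceptions: E is treated as recorded Feb 25, 2016, the work-commencement date.
B is a real-property tax lien, so it outranks all other liens regardless of date.
The other liens, earliest effective date first: A (Apr 28, 2014), C (Jan 1, 2015), E (Feb 25, 2016), D (Apr 25, 2016).
The subordination applies — A was senior to C — so A and C swap.

B, C, A, E, D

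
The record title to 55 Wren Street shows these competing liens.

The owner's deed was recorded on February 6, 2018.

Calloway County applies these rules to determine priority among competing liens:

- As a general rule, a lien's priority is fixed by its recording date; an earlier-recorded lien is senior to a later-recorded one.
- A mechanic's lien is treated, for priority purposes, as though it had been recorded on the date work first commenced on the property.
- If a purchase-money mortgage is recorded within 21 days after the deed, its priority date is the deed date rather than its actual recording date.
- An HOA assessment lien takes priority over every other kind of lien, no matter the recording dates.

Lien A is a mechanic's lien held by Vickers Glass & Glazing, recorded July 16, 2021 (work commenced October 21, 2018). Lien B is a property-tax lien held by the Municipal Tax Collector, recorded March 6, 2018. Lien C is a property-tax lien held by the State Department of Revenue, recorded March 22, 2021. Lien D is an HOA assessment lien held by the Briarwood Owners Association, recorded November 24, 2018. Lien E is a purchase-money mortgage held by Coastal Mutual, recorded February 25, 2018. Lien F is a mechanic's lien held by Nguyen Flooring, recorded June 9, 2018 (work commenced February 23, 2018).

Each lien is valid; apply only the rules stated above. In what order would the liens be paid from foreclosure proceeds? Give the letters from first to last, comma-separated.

Effective dates after the stated exceptions: A's effective date is October 21, 2018, when work began; E was recorded within the 21-day window, so its effective date is the deed date February 6, 2018; F relates back to February 23, 2018 (work commenced).
D is an HOA assessment lien, so it outranks all other liens regardless of date.
The other liens, earliest effective date first: E (February 6, 2018), F (February 23, 2018), B (March 6, 2018), A (October 21, 2018), C (March 22, 2021).

D, E, F, B, A, C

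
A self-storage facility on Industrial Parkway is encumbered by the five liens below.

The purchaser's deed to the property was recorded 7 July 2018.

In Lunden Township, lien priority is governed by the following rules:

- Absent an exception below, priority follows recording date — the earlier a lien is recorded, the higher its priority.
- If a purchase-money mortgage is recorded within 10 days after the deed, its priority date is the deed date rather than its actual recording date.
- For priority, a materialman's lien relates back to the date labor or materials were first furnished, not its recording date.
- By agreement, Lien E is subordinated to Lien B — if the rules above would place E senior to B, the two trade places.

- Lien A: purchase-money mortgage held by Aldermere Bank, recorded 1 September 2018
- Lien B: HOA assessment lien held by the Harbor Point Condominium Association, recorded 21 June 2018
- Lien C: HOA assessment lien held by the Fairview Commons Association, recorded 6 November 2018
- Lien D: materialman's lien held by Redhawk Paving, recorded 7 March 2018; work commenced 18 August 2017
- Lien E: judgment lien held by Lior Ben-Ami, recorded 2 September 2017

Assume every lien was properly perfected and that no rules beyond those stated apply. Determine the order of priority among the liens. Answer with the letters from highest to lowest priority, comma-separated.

First, effective dates: A missed the 10-day window (56 days after the deed), so its recording date stands; D is treated as recorded 18 August 2017, the work-commencement date.
By effective date, earliest first: D (18 August 2017), E (2 September 2017), B (21 June 2018), A (1 September 2018), C (6 November 2018).
Because E would otherwise rank above B, the subordination swaps them.

D, B, E, A, C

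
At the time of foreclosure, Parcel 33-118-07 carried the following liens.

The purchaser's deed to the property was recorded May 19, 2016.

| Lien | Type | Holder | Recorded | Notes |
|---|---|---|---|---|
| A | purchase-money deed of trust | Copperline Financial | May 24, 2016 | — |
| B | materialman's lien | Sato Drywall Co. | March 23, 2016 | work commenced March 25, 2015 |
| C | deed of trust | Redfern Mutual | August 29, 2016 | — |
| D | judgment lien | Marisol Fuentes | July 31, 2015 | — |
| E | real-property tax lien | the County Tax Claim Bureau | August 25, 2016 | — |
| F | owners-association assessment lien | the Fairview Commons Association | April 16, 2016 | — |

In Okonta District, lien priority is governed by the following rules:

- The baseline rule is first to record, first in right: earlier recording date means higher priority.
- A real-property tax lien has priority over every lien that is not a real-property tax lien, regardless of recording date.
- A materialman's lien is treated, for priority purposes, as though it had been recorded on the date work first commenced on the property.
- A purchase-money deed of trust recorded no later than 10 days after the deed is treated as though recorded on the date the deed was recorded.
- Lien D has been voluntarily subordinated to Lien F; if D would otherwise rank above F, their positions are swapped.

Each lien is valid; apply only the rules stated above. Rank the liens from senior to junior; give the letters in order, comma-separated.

Effective dates after the stated exceptions: A's effective date is the deed date, May 19, 2016; B is treated as recorded March 25, 2015, the work-commencement date.
E, as a real-property tax lien, has superpriority and ranks first.
Among the remaining liens, by effective date: B (March 25, 2015), D (July 31, 2015), F (April 16, 2016), A (May 19, 2016), C (August 29, 2016).
Because D would otherwise rank above F, the subordination swaps them.

E, B, F, D, A, C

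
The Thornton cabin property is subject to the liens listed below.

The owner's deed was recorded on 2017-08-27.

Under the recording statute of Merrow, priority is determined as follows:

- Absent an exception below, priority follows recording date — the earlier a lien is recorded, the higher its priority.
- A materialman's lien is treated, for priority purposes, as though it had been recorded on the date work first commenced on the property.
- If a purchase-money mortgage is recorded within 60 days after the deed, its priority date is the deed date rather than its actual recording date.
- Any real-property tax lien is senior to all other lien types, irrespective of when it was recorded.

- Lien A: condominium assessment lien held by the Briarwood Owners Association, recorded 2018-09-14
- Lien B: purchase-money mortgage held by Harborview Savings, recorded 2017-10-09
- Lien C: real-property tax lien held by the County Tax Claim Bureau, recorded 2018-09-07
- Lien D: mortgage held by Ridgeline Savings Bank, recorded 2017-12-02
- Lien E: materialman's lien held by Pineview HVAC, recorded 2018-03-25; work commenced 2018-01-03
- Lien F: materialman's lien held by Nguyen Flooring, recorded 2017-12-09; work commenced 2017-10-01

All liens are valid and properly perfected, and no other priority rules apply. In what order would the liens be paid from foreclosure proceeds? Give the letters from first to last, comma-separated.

C, B, F, D, E, A

Effective dates: B relates back to the deed date 2017-08-27; E's effective date is 2018-01-03, when work began; F is treated as recorded 2017-10-01, the work-commencement date.
C is a real-property tax lien and takes priority over every other lien.
Remaining liens by effective date: B (2017-08-27), F (2017-10-01), D (2017-12-02), E (2018-01-03), A (2018-09-14).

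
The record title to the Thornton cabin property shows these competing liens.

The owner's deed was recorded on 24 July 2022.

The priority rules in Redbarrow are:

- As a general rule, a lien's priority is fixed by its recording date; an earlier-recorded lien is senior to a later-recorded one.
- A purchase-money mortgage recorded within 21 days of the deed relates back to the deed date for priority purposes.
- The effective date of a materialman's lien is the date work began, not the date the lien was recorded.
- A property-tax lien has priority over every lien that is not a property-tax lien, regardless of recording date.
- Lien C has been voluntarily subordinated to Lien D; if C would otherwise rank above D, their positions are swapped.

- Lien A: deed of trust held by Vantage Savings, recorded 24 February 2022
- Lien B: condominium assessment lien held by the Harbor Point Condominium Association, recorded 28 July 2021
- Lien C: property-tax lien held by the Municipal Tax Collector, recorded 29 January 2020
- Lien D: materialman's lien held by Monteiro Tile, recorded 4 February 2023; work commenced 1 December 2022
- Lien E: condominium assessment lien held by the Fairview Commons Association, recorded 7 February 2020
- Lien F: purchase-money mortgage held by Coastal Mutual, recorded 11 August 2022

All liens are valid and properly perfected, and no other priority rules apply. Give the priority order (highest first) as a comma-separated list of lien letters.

First, effective dates: D is treated as recorded 1 December 2022, the work-commencement date; F relates back to the deed date 24 July 2022.
C is a property-tax lien, so it outranks all other liens regardless of date.
Among the remaining liens, by effective date: E (7 February 2020), B (28 July 2021), A (24 February 2022), F (24 July 2022), D (1 December 2022).
C would otherwise be senior to D, so under the subordination agreement C and D exchange positions.

D, E, B, A, F, C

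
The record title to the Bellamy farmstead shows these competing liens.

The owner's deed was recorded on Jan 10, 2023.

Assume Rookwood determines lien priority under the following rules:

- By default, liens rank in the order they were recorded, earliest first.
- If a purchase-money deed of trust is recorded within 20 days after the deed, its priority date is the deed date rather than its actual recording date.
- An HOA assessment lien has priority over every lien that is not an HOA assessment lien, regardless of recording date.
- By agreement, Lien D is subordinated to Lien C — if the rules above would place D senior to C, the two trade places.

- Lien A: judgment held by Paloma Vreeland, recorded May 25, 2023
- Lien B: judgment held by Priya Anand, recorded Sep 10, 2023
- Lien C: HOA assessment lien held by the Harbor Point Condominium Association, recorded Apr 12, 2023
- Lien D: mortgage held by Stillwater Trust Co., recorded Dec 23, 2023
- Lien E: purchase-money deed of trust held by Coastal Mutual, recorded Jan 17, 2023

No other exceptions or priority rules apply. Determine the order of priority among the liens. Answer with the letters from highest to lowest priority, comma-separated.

C, E, A, B, D

Effective dates after the stated exceptions: E's effective date is the deed date, Jan 10, 2023.
C is an HOA assessment lien and takes priority over every other lien.
Among the remaining liens, by effective date: E (Jan 10, 2023), A (May 25, 2023), B (Sep 10, 2023), D (Dec 23, 2023).
D is already junior to C, so the subordination agreement changes nothing.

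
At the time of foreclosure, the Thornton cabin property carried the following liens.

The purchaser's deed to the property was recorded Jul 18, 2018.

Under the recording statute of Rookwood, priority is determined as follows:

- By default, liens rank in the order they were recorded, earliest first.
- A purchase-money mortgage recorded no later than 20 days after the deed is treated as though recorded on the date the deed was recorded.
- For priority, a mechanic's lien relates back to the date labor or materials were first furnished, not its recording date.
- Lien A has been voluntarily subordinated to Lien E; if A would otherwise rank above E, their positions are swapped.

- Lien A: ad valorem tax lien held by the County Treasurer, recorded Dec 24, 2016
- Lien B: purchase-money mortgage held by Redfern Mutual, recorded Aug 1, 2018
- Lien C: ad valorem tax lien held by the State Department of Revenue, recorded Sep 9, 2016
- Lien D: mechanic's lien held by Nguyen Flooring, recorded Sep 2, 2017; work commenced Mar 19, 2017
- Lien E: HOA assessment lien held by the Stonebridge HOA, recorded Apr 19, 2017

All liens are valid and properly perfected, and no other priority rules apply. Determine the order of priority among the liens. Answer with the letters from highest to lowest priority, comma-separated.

First, effective dates: B's effective date is the deed date, Jul 18, 2018; D's effective date is Mar 19, 2017, when work began.
By effective date, earliest first: C (Sep 9, 2016), A (Dec 24, 2016), D (Mar 19, 2017), E (Apr 19, 2017), B (Jul 18, 2018).
The subordination applies — A was senior to E — so A and E swap.

C, E, D, A, B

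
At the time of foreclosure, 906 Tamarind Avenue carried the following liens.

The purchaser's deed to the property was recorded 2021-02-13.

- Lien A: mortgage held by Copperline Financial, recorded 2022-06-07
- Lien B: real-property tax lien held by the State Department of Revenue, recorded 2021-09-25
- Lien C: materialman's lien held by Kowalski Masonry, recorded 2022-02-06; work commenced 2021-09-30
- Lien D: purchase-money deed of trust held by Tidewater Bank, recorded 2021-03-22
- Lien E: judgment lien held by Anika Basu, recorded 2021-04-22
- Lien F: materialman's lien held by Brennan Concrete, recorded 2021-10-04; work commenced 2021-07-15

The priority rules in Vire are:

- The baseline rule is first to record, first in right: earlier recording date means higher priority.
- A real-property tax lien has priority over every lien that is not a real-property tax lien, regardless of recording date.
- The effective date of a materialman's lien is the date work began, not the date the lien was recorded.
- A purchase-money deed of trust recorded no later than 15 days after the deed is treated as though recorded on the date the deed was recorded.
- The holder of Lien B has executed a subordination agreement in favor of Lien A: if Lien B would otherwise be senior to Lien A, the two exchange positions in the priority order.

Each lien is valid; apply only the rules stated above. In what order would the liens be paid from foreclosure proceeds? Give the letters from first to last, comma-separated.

First, effective dates: C's effective date is 2021-09-30, when work began; D was recorded 37 days after the deed, outside the 15-day window, so it keeps its recording date; F's effective date is 2021-07-15, when work began.
B, as a real-property tax lien, has superpriority and ranks first.
Remaining liens by effective date: D (2021-03-22), E (2021-04-22), F (2021-07-15), C (2021-09-30), A (2022-06-07).
B is senior to A before the subordination, so the two trade places.

A, D, E, F, C, B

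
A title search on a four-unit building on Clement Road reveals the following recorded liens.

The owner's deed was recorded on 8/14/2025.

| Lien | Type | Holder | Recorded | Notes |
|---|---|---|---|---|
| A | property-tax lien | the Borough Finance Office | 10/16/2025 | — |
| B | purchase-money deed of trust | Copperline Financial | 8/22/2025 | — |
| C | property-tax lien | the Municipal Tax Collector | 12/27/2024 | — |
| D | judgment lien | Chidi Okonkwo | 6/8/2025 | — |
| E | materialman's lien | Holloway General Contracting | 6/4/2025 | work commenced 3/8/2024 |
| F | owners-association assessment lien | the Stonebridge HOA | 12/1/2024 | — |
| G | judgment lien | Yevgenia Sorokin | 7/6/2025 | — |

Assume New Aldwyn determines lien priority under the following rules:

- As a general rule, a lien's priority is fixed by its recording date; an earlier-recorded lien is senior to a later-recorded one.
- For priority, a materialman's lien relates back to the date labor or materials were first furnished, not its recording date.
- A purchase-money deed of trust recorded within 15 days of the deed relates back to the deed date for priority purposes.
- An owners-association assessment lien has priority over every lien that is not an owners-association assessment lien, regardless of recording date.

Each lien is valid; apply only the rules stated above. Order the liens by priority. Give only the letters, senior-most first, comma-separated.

F, E, C, D, G, B, A

Effective dates after the stated exceptions: B's effective date is the deed date, 8/14/2025; E is treated as recorded 3/8/2024, the work-commencement date.
F, as an owners-association assessment lien, has superpriority and ranks first.
The other liens, earliest effective date first: E (3/8/2024), C (12/27/2024), D (6/8/2025), G (7/6/2025), B (8/14/2025), A (10/16/2025).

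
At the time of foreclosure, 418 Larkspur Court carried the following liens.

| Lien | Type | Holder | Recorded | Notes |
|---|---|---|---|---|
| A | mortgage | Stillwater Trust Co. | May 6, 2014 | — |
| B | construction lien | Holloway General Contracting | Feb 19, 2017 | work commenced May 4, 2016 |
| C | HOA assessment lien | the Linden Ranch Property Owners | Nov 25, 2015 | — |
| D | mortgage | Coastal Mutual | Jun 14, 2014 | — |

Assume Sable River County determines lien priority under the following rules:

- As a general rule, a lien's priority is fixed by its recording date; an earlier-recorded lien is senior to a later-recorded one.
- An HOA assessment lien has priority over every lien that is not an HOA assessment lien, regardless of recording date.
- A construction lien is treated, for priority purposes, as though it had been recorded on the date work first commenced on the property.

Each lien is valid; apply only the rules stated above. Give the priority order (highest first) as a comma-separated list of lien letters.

First, effective dates: B is treated as recorded May 4, 2016, the work-commencement date.
C is an HOA assessment lien and takes priority over every other lien.
Ordering the rest by effective date: A (May 6, 2014), D (Jun 14, 2014), B (May 4, 2016).

C, A, D, B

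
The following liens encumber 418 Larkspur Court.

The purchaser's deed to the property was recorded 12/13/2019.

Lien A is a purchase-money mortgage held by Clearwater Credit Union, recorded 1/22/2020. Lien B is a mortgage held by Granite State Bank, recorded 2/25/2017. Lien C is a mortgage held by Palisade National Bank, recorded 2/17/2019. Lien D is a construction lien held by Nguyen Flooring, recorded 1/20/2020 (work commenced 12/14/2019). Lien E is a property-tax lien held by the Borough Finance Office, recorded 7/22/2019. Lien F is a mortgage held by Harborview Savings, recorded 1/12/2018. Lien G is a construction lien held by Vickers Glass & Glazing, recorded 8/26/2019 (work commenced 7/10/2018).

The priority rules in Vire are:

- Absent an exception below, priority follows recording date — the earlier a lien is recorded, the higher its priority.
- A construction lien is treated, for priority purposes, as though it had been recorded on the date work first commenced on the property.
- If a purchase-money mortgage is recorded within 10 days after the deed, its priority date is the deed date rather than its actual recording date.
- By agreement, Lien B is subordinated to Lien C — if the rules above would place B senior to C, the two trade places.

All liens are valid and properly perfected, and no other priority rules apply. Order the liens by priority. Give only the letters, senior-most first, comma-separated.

C, F, G, B, E, D, A

Adjusting effective dates: A was recorded 40 days after the deed — beyond 10 days — so no relation-back applies; D is treated as recorded 12/14/2019, the work-commencement date; G is treated as recorded 7/10/2018, the work-commencement date.
Ordering by effective date: B (2/25/2017), F (1/12/2018), G (7/10/2018), C (2/17/2019), E (7/22/2019), D (12/14/2019), A (1/22/2020).
B is senior to C before the subordination, so the two trade places.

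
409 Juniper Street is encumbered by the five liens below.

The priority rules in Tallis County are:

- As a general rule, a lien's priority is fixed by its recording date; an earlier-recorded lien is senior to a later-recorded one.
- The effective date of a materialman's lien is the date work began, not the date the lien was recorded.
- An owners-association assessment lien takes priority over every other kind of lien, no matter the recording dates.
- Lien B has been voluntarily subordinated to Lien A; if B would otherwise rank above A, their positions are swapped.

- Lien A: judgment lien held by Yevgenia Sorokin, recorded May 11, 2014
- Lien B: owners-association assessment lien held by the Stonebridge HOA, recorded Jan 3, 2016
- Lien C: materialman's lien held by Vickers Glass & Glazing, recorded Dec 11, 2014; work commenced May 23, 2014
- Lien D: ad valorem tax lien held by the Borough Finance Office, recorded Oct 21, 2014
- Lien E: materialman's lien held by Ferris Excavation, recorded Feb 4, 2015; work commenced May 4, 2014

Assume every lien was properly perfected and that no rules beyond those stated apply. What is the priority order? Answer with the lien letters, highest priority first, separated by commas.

A, E, B, C, D

Adjusting effective dates: C relates back to May 23, 2014 (work commenced); E relates back to May 4, 2014 (work commenced).
B, as an owners-association assessment lien, has superpriority and ranks first.
Remaining liens by effective date: E (May 4, 2014), A (May 11, 2014), C (May 23, 2014), D (Oct 21, 2014).
B is senior to A before the subordination, so the two trade places.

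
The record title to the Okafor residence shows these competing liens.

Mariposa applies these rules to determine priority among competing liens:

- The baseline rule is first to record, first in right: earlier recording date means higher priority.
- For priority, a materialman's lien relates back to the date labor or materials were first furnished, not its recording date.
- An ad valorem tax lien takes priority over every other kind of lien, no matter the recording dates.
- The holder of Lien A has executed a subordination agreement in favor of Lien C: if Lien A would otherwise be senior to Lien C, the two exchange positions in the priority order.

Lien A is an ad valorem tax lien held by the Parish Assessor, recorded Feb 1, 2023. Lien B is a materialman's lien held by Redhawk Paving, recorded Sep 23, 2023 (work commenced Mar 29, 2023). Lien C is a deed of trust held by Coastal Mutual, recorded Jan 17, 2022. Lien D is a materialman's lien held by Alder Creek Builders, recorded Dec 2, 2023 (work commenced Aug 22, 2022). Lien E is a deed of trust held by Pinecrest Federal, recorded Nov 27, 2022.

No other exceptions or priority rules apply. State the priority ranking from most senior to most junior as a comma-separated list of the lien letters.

C, A, D, E, B

Adjusting effective dates: B is treated as recorded Mar 29, 2023, the work-commencement date; D's effective date is Aug 22, 2022, when work began.
As an ad valorem tax lien, A is senior to every other lien.
The other liens, earliest effective date first: C (Jan 17, 2022), D (Aug 22, 2022), E (Nov 27, 2022), B (Mar 29, 2023).
The subordination applies — A was senior to C — so A and C swap.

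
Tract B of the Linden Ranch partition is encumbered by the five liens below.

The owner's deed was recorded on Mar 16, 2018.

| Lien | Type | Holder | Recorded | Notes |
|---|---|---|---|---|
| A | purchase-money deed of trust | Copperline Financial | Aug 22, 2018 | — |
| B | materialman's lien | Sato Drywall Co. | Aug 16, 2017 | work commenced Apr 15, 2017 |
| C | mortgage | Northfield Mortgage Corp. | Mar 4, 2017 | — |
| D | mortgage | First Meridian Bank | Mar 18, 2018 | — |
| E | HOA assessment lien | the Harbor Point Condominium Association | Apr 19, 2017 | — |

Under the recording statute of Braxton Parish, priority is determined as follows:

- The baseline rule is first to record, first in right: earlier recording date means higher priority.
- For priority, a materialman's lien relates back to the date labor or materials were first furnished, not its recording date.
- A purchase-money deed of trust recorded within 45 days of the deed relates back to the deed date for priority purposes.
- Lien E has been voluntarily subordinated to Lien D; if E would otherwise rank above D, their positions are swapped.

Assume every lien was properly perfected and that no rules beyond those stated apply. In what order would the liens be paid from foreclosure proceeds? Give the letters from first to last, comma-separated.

Effective dates: A was recorded 159 days after the deed, outside the 45-day window, so it keeps its recording date; B is treated as recorded Apr 15, 2017, the work-commencement date.
By effective date, earliest first: C (Mar 4, 2017), B (Apr 15, 2017), E (Apr 19, 2017), D (Mar 18, 2018), A (Aug 22, 2018).
E is senior to D before the subordination, so the two trade places.

C, B, D, E, A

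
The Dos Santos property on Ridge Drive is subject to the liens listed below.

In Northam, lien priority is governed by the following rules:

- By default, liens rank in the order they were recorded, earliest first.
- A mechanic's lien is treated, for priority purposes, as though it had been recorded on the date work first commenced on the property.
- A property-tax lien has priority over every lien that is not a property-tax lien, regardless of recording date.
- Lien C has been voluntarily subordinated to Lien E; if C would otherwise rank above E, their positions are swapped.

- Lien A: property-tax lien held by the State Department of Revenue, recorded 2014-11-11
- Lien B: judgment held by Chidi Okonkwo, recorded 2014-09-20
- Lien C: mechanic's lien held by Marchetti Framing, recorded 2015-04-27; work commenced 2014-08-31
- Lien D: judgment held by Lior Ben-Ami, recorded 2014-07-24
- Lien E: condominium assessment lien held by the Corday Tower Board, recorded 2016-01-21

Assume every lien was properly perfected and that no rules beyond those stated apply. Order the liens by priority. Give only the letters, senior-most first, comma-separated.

A, D, E, B, C

First, effective dates: C's effective date is 2014-08-31, when work began.
A, as a property-tax lien, has superpriority and ranks first.
The other liens, earliest effective date first: D (2014-07-24), C (2014-08-31), B (2014-09-20), E (2016-01-21).
C would otherwise be senior to E, so under the subordination agreement C and E exchange positions.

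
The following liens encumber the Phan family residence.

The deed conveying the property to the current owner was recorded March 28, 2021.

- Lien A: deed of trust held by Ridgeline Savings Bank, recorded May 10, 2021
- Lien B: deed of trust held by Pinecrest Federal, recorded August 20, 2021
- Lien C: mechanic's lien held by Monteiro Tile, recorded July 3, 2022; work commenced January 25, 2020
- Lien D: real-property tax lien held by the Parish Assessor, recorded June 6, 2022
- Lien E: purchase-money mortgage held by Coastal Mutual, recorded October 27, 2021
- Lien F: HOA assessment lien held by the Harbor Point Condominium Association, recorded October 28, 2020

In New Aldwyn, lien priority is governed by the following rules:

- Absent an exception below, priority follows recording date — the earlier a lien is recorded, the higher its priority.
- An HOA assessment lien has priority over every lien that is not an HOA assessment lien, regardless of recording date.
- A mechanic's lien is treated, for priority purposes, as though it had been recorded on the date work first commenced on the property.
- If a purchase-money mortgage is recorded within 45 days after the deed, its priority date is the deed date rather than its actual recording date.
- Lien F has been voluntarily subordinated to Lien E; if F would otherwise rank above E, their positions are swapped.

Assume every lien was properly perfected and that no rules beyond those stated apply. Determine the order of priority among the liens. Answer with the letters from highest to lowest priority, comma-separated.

E, C, A, B, F, D

Adjusting effective dates: C relates back to January 25, 2020 (work commenced); E was recorded 213 days after the deed, outside the 45-day window, so it keeps its recording date.
F is an HOA assessment lien, so it outranks all other liens regardless of date.
Among the remaining liens, by effective date: C (January 25, 2020), A (May 10, 2021), B (August 20, 2021), E (October 27, 2021), D (June 6, 2022).
The subordination applies — F was senior to E — so F and E swap.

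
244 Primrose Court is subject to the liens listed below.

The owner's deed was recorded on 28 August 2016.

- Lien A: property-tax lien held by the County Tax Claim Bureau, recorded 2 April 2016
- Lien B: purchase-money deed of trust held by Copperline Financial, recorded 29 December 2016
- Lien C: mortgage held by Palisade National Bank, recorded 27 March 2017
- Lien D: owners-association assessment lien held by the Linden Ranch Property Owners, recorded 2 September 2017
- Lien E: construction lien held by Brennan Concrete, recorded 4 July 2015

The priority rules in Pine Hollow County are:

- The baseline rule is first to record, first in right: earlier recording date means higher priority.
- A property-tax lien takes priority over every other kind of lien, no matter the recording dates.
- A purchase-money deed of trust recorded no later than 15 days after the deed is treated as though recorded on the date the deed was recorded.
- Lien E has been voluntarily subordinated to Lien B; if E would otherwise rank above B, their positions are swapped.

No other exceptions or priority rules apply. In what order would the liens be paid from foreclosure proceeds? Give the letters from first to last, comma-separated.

Effective dates: B missed the 15-day window (123 days after the deed), so its recording date stands.
A is a property-tax lien, so it outranks all other liens regardless of date.
The other liens, earliest effective date first: E (4 July 2015), B (29 December 2016), C (27 March 2017), D (2 September 2017).
E is senior to B before the subordination, so the two trade places.

A, B, E, C, D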